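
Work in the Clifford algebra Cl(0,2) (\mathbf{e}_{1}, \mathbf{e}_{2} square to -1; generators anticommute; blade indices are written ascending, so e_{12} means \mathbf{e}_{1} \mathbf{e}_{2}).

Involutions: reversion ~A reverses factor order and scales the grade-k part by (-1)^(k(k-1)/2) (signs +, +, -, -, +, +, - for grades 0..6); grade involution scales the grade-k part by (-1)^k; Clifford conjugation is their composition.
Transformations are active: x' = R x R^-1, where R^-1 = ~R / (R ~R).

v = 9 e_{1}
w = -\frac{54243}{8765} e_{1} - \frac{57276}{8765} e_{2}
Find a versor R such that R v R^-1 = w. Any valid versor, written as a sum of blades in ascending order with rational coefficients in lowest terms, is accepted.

Sketch: the shared square -81 makes R = v + w = \frac{24642}{8765} e_{1} - \frac{57276}{8765} e_{2} the natural versor; its sandwich fixes that direction, negates (v - w)/2, and sends v to w.
Answer: \frac{24642}{8765} e_{1} - \frac{57276}{8765} e_{2}


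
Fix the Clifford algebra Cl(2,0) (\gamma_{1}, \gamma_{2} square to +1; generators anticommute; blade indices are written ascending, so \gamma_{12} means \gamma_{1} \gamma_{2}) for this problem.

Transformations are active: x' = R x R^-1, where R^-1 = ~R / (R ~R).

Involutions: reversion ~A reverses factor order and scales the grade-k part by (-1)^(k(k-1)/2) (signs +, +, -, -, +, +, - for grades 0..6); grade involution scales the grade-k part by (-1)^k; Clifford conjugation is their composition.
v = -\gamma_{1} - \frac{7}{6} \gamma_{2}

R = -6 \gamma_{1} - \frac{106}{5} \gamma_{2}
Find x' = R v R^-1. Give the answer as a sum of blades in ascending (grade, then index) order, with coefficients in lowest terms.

~R = -6 \gamma_{1} - \frac{106}{5} \gamma_{2}, and R ~R = \frac{12136}{25}, so R^-1 = ~R / (\frac{12136}{25}).
R v = \frac{461}{15} - \frac{71}{5} \gamma_{12}
Answer: \frac{729}{3034} \gamma_{1} - \frac{6907}{4551} \gamma_{2}


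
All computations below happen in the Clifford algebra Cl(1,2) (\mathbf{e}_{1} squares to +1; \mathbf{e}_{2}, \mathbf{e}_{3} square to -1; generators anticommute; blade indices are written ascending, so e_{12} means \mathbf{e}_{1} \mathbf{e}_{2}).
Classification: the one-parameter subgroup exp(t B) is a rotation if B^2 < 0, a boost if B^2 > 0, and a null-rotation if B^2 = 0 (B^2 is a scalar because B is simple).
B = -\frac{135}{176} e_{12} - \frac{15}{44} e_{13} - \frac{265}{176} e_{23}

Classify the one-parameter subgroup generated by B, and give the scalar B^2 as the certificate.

B^2 term by term: the squares give (-\frac{135}{176})^2*(e_{12})^2 + (-\frac{15}{44})^2*(e_{13})^2 + (-\frac{265}{176})^2*(e_{23})^2 = \frac{18225}{30976}*(+1) + \frac{225}{1936}*(+1) + \frac{70225}{30976}*(-1) = -\frac{25}{16} (each basis 2-blade squares to minus the product of its generators' squares); cross terms between blades sharing an index anticommute and cancel. So B^2 = -\frac{25}{16}.
Answer: rotation, certificate B^2 = -\frac{25}{16}. Why this suffices: the scalar -\frac{25}{16} survives any versor conjugation, so its sign alone determines the class however B is presented.


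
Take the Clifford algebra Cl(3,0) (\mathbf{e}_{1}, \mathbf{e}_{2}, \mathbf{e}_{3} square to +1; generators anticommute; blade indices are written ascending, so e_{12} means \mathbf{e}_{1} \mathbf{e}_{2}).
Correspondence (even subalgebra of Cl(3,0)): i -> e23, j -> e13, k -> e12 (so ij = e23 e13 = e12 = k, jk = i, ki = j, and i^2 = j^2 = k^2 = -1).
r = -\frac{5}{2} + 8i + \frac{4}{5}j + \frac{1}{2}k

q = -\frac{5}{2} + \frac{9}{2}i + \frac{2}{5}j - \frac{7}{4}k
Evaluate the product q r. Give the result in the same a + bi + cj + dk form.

In blades: q = -\frac{5}{2} - \frac{7}{4} e_{12} + \frac{2}{5} e_{13} + \frac{9}{2} e_{23}, r = -\frac{5}{2} + \frac{1}{2} e_{12} + \frac{4}{5} e_{13} + 8 e_{23}.
Distribute q over r term by term (generator squares from the signature, products reordered to ascending indices): (-\frac{5}{2})*r = \frac{25}{4} - \frac{5}{4} e_{12} - 2 e_{13} - 20 e_{23}; (-\frac{7}{4} e_{12})*r = \frac{7}{8} + \frac{35}{8} e_{12} - 14 e_{13} + \frac{7}{5} e_{23}; (\frac{2}{5} e_{13})*r = -\frac{8}{25} - \frac{16}{5} e_{12} - e_{13} + \frac{1}{5} e_{23}; (\frac{9}{2} e_{23})*r = -36 + \frac{18}{5} e_{12} - \frac{9}{4} e_{13} - \frac{45}{4} e_{23}.
Sum: -\frac{5839}{200} + \frac{141}{40} e_{12} - \frac{77}{4} e_{13} - \frac{593}{20} e_{23}; translating back through the correspondence:
Answer: -\frac{5839}{200} - \frac{593}{20}i - \frac{77}{4}j + \frac{141}{40}k


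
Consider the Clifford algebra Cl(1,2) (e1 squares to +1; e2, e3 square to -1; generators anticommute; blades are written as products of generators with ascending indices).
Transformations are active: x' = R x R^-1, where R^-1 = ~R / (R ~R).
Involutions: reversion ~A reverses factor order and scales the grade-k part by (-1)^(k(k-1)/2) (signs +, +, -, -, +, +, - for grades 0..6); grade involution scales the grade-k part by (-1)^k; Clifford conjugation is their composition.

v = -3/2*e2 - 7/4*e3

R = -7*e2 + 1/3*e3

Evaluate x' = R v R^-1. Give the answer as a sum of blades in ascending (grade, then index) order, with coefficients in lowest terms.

~R = -7*e2 + 1/3*e3, and R ~R = -442/9, so R^-1 = ~R / (-442/9).
R v = -119/12 + 51/4*e2 e3
Answer: -69/52*e2 + 49/26*e3


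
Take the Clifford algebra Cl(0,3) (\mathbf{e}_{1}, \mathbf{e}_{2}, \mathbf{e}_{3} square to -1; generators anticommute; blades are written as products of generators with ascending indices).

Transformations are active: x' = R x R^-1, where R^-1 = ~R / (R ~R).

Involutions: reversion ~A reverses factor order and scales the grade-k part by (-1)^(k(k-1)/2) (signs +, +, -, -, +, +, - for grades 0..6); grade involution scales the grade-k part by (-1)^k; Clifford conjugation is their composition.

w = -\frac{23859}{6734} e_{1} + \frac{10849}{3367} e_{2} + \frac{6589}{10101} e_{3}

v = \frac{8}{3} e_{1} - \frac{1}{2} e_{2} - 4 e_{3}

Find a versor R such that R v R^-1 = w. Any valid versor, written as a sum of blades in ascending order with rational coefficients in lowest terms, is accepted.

Construction: equal norms (both -\frac{841}{36}) license R = v + w = -\frac{17705}{20202} e_{1} + \frac{18331}{6734} e_{2} - \frac{33815}{10101} e_{3} — nothing changes along that direction, while (v - w)/2 changes sign, so v maps onto w.
Answer: -\frac{17705}{20202} e_{1} + \frac{18331}{6734} e_{2} - \frac{33815}{10101} e_{3}


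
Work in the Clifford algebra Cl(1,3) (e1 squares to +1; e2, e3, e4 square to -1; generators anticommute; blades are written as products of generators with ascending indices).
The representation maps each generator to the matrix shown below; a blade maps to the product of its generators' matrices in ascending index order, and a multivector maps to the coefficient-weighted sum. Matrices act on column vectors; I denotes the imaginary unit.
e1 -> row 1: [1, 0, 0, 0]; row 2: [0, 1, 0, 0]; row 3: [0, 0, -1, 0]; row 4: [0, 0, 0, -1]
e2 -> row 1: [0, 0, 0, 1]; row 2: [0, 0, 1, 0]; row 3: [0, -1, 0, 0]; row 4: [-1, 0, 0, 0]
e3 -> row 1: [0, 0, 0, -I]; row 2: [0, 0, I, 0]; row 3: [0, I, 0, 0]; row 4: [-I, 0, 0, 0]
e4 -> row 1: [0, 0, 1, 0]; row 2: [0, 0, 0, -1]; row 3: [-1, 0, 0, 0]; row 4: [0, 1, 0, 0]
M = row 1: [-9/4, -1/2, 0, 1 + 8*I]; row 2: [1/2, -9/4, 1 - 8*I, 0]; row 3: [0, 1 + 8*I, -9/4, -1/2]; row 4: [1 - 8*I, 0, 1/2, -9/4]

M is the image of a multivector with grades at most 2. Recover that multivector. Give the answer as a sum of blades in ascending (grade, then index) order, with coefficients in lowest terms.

Method: the blade images are trace-orthogonal — tr(rho(e_A) rho(e_B)^-1) = 4 if A = B and 0 otherwise — and rho(e_A)^-1 = (e_A)^2 * rho(e_A) with (e_A)^2 = +1 or -1, so the coefficient of e_A in the preimage is (e_A)^2 * tr(M rho(e_A))/4.
Nonzero projections over blades of grade <= 2: 1: (1)^2 = +1, tr(M 1) = -9, coefficient -9/4; e1 e2: (e1 e2)^2 = +1, tr(M rho(e1 e2)) = 4, coefficient 1; e1 e3: (e1 e3)^2 = +1, tr(M rho(e1 e3)) = -32, coefficient -8; e2 e4: (e2 e4)^2 = -1, tr(M rho(e2 e4)) = 2, coefficient -1/2. Every other blade of grade <= 2 projects to 0.
Answer: -9/4 + e1 e2 - 8*e1 e3 - 1/2*e2 e4


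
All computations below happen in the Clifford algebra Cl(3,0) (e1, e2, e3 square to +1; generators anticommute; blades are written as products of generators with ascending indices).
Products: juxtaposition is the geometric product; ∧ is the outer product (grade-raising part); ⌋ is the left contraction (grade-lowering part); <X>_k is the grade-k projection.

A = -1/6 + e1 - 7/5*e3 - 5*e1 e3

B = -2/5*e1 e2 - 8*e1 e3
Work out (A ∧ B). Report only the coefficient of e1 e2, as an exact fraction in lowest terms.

step 1: 1/15*e1 e2 + 4/3*e1 e3 + 14/25*e1 e2 e3
Answer: 1/15


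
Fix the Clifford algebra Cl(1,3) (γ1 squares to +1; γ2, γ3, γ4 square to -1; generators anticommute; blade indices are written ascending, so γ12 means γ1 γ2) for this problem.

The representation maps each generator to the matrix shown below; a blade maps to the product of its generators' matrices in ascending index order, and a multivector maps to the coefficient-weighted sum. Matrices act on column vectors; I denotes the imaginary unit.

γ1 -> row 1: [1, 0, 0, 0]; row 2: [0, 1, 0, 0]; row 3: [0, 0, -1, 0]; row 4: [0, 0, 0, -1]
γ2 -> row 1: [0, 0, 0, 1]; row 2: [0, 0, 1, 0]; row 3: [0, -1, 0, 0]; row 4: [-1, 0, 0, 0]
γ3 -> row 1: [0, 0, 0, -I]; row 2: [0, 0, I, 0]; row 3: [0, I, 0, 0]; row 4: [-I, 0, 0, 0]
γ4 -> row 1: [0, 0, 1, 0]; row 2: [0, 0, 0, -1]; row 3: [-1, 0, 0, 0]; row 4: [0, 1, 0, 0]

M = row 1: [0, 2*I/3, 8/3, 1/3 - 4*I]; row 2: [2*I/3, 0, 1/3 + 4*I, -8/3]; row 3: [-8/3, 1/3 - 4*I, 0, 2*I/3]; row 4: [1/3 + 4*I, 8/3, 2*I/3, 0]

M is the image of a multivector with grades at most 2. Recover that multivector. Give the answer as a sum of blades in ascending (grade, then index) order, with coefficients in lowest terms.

Method: the blade images are trace-orthogonal — tr(rho(e_A) rho(e_B)^-1) = 4 if A = B and 0 otherwise — and rho(e_A)^-1 = (e_A)^2 * rho(e_A) with (e_A)^2 = +1 or -1, so the coefficient of e_A in the preimage is (e_A)^2 * tr(M rho(e_A))/4.
Nonzero projections over blades of grade <= 2: γ4: (γ4)^2 = -1, tr(M rho(γ4)) = -32/3, coefficient 8/3; γ12: (γ12)^2 = +1, tr(M rho(γ12)) = 4/3, coefficient 1/3; γ13: (γ13)^2 = +1, tr(M rho(γ13)) = 16, coefficient 4; γ34: (γ34)^2 = -1, tr(M rho(γ34)) = 8/3, coefficient -2/3. Every other blade of grade <= 2 projects to 0.
Answer: 8/3*γ4 + 1/3*γ12 + 4*γ13 - 2/3*γ34


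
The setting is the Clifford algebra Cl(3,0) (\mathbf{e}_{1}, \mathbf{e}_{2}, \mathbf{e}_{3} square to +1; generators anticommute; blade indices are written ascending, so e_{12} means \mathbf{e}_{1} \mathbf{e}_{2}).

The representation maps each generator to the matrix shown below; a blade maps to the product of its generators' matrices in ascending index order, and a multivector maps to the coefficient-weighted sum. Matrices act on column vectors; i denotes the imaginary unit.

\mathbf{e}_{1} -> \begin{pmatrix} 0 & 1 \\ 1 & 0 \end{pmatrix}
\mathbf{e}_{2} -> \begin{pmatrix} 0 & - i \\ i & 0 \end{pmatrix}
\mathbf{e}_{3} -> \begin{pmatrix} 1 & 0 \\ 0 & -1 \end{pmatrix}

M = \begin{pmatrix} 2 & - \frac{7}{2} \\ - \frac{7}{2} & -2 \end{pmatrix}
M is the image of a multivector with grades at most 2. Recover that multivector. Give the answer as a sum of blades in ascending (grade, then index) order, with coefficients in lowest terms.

Method: 1, rho(e_{1}), rho(e_{2}), rho(e_{3}) form a trace-orthogonal basis of the 2x2 complex matrices (tr(X Y) = 2 if X = Y, else 0), so M = m0*1 + m1*rho(e_{1}) + m2*rho(e_{2}) + m3*rho(e_{3}) with m0 = tr(M)/2 = 0, m1 = tr(M rho(e_{1}))/2 = - \frac{7}{2}, m2 = tr(M rho(e_{2}))/2 = 0, m3 = tr(M rho(e_{3}))/2 = 2.
Multiplying table entries, the bivector images are rho(e_{12}) = i*rho(e_{3}), rho(e_{13}) = -i*rho(e_{2}), rho(e_{23}) = i*rho(e_{1}); with real blade coefficients the real parts of m0..m3 are the coefficients of 1, e_{1}, e_{2}, e_{3} and the imaginary parts give the bivectors (e_{23}: Im m1, e_{13}: -Im m2, e_{12}: Im m3).
Answer: -\frac{7}{2} e_{1} + 2 e_{3}


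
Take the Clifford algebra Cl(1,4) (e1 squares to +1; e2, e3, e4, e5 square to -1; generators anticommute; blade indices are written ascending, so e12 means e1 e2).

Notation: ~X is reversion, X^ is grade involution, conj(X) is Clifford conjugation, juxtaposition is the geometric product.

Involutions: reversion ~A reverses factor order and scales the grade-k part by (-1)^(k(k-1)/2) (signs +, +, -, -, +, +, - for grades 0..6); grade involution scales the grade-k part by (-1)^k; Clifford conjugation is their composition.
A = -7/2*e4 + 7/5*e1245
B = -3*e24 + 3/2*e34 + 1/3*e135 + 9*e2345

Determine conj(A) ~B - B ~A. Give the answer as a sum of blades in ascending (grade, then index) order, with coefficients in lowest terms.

first term: 21/2*e2 - 21/4*e3 + 63/5*e13 - 21/5*e15 - 7/15*e234 - 63/2*e235 - 21/10*e1235 - 7/6*e1345
second term: -21/2*e2 + 21/4*e3 - 63/5*e13 + 21/5*e15 + 7/15*e234 - 63/2*e235 - 21/10*e1235 + 7/6*e1345
Answer: 21*e2 - 21/2*e3 + 126/5*e13 - 42/5*e15 - 14/15*e234 - 7/3*e1345


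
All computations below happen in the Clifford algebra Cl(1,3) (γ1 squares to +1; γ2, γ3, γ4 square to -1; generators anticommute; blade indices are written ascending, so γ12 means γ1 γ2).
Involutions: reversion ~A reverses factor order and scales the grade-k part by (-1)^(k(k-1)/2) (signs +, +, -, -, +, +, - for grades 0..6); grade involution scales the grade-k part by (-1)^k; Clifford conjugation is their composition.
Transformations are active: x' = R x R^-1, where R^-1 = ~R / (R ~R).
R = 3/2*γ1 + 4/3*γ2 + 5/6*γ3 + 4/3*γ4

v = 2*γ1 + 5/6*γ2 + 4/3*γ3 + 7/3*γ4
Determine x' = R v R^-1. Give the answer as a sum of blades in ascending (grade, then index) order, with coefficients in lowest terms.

~R = 3/2*γ1 + 4/3*γ2 + 5/6*γ3 + 4/3*γ4, and R ~R = -2, so R^-1 = ~R / (-2).
R v = -7/3 - 17/12*γ12 + 1/3*γ13 + 5/6*γ14 + 13/12*γ23 + 2*γ24 + 1/6*γ34
Answer: 3/2*γ1 + 41/18*γ2 + 11/18*γ3 + 7/9*γ4


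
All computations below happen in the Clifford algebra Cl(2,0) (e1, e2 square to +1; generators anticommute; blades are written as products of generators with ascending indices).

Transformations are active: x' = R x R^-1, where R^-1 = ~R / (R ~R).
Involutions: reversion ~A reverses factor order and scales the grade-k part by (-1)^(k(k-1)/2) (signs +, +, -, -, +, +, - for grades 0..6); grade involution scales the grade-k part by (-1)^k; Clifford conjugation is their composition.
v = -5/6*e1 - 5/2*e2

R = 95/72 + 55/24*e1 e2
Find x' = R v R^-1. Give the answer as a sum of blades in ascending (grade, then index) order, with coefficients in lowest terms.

~R = 95/72 - 55/24*e1 e2, and R ~R = 18125/2592, so R^-1 = ~R / (18125/2592).
R v = -1475/216*e1 - 25/18*e2
Answer: -1517/870*e1 + 573/290*e2


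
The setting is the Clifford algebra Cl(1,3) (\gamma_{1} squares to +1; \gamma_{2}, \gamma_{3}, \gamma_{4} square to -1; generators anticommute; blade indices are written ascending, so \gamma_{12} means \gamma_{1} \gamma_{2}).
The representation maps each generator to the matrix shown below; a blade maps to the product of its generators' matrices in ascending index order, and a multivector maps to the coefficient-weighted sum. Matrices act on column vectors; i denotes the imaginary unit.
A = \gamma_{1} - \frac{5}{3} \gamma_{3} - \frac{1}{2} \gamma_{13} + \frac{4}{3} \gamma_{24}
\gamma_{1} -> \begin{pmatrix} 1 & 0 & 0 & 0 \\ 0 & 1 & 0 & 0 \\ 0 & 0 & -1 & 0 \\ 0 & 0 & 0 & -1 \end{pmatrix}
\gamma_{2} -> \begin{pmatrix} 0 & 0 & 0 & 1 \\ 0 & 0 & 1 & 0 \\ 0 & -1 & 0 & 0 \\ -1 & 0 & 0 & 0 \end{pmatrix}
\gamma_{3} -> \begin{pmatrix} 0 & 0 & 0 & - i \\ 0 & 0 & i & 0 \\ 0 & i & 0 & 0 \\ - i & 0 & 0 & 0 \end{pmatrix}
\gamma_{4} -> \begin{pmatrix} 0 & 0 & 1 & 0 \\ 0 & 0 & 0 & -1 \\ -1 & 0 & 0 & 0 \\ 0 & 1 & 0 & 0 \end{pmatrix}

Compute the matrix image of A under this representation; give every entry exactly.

Bivector images (products of the table entries): rho(\gamma_{13}) = rho(\gamma_{1})rho(\gamma_{3}) = \begin{pmatrix} 0 & 0 & 0 & - i \\ 0 & 0 & i & 0 \\ 0 & - i & 0 & 0 \\ i & 0 & 0 & 0 \end{pmatrix}; rho(\gamma_{24}) = rho(\gamma_{2})rho(\gamma_{4}) = \begin{pmatrix} 0 & 1 & 0 & 0 \\ -1 & 0 & 0 & 0 \\ 0 & 0 & 0 & 1 \\ 0 & 0 & -1 & 0 \end{pmatrix}.
M = (1)*rho(\gamma_{1}) + (-\frac{5}{3})*rho(\gamma_{3}) + (-\frac{1}{2})*rho(\gamma_{13}) + (\frac{4}{3})*rho(\gamma_{24}), summed entrywise:
Answer: \begin{pmatrix} 1 & \frac{4}{3} & 0 & \frac{13 i}{6} \\ - \frac{4}{3} & 1 & - \frac{13 i}{6} & 0 \\ 0 & - \frac{7 i}{6} & -1 & \frac{4}{3} \\ \frac{7 i}{6} & 0 & - \frac{4}{3} & -1 \end{pmatrix}


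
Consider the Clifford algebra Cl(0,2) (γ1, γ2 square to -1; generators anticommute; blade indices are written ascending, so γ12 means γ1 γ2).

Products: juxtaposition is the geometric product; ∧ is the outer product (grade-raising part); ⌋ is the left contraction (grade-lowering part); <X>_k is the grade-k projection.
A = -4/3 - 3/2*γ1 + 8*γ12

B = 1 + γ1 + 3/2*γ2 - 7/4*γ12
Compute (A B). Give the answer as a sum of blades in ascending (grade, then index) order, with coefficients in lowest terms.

step 1: 85/6 - 89/6*γ1 + 27/8*γ2 + 97/12*γ12
Answer: 85/6 - 89/6*γ1 + 27/8*γ2 + 97/12*γ12


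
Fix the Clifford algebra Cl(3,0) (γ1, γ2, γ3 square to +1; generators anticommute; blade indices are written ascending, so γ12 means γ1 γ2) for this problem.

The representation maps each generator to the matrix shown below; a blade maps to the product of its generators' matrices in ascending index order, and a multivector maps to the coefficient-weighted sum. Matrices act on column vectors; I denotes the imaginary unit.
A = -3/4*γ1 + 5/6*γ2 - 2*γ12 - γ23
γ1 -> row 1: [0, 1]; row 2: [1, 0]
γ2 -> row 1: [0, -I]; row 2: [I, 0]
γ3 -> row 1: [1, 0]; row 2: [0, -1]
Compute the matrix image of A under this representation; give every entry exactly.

Bivector images (products of the table entries): rho(γ12) = rho(γ1)rho(γ2) = row 1: [I, 0]; row 2: [0, -I]; rho(γ23) = rho(γ2)rho(γ3) = row 1: [0, I]; row 2: [I, 0].
M = (-3/4)*rho(γ1) + (5/6)*rho(γ2) + (-2)*rho(γ12) + (-1)*rho(γ23), summed entrywise:
Answer: row 1: [-2*I, -3/4 - 11*I/6]; row 2: [-3/4 - I/6, 2*I]


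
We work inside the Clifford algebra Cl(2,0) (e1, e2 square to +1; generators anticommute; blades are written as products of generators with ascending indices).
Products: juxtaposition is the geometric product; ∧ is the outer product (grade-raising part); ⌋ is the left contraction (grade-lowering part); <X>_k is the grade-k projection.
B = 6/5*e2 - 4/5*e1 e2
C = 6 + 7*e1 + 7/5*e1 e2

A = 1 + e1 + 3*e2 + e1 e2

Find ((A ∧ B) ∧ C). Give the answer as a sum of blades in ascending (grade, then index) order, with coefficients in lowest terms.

step 1: 6/5*e2 + 2/5*e1 e2
step 2: 36/5*e2 - 6*e1 e2
Answer: 36/5*e2 - 6*e1 e2


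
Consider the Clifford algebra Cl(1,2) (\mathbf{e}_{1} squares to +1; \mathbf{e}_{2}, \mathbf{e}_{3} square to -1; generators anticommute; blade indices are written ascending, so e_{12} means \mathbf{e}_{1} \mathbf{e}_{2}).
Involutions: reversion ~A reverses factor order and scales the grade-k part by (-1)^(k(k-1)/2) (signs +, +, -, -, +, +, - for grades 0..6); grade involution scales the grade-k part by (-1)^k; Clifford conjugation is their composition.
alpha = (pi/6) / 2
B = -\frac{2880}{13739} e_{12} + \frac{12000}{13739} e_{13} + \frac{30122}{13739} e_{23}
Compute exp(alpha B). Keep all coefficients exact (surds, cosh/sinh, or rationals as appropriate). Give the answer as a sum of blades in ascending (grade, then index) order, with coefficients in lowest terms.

B^2 term by term: the squares give (-\frac{2880}{13739})^2*(e_{12})^2 + (\frac{12000}{13739})^2*(e_{13})^2 + (\frac{30122}{13739})^2*(e_{23})^2 = \frac{8294400}{188760121}*(+1) + \frac{144000000}{188760121}*(+1) + \frac{907334884}{188760121}*(-1) = -4 (each basis 2-blade squares to minus the product of its generators' squares); cross terms between blades sharing an index anticommute and cancel. So B^2 = -4.
B^2 = -4 — the series telescopes trigonometrically here: l = 2, alpha*l = \frac{\pi}{6}, so exp(alpha B) = cos(\frac{\pi}{6}) + (sin(\frac{\pi}{6})/2)*B = \frac{\sqrt{3}}{2} + (\frac{1}{4})*B.
Answer: \frac{\sqrt{3}}{2} - \frac{720}{13739} e_{12} + \frac{3000}{13739} e_{13} + \frac{15061}{27478} e_{23}


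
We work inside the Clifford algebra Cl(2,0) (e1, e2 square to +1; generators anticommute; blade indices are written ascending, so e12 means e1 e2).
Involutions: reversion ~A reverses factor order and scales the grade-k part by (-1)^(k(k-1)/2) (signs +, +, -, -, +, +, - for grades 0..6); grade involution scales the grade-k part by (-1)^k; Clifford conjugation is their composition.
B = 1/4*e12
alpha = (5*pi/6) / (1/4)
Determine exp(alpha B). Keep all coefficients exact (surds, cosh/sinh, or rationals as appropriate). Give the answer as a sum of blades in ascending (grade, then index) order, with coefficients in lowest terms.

B^2 = (1/4)^2*(e12)^2 = 1/16*(-1) = -1/16 (a basis 2-blade squares to minus the product of its generators' squares).
B^2 = -1/16 — the negative square puts this in the circular regime; l = 1/4, alpha*l = 5*pi/6, so exp(alpha B) = cos(5*pi/6) + (sin(5*pi/6)/(1/4))*B = -sqrt(3)/2 + (2)*B.
Answer: -sqrt(3)/2 + 1/2*e12


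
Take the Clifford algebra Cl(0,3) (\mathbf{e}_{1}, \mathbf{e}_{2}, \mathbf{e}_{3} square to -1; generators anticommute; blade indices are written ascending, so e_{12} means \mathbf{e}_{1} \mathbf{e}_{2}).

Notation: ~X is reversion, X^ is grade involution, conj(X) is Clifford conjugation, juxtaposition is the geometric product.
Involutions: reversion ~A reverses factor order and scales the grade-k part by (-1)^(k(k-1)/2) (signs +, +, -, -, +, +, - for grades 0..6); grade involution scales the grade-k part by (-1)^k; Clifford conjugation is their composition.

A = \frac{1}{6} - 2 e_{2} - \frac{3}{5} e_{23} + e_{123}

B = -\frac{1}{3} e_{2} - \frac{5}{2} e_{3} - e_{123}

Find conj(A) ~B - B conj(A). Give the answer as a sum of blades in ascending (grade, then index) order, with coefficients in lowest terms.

first term: \frac{5}{3} - \frac{3}{5} e_{1} + \frac{13}{9} e_{2} - \frac{37}{60} e_{3} + \frac{5}{2} e_{12} + \frac{5}{3} e_{13} - 5 e_{23} + \frac{1}{6} e_{123}
second term: -\frac{1}{3} + \frac{3}{5} e_{1} - \frac{14}{9} e_{2} - \frac{13}{60} e_{3} + \frac{5}{2} e_{12} - \frac{7}{3} e_{13} + 5 e_{23} - \frac{1}{6} e_{123}
Answer: 2 - \frac{6}{5} e_{1} + 3 e_{2} - \frac{2}{5} e_{3} + 4 e_{13} - 10 e_{23} + \frac{1}{3} e_{123}


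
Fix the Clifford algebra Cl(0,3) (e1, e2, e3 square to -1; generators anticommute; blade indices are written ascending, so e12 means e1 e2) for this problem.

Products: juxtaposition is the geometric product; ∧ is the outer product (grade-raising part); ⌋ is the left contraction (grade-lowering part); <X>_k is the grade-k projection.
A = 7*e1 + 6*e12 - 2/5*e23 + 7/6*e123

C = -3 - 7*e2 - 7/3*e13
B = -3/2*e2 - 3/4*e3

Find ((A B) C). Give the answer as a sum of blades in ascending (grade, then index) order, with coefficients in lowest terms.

step 1: 9*e1 - 3/10*e2 + 3/5*e3 - 77/8*e12 - 7*e13 - 9/2*e123
step 2: -553/30 - 3831/40*e1 + 57/5*e2 + 96/5*e3 - 273/8*e12 + 105/2*e13 + 3199/120*e23 - 181/5*e123
Answer: -553/30 - 3831/40*e1 + 57/5*e2 + 96/5*e3 - 273/8*e12 + 105/2*e13 + 3199/120*e23 - 181/5*e123


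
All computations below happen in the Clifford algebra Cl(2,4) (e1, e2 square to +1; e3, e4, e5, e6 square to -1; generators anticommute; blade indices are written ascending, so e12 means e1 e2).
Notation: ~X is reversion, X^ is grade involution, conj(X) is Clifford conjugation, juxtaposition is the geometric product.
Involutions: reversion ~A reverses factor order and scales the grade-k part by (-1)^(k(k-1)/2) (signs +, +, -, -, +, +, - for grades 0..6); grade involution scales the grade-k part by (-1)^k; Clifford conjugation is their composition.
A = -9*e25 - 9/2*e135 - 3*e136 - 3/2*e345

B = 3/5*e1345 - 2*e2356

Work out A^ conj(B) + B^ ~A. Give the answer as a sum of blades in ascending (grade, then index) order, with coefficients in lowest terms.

first term: -9/10*e1 + 27/10*e4 - 18*e36 - 6*e125 + 9*e126 + 3*e246 + 9/5*e456 + 27/5*e1234
second term: 9/10*e1 - 27/10*e4 + 18*e36 - 6*e125 + 9*e126 + 3*e246 + 9/5*e456 + 27/5*e1234
Answer: -12*e125 + 18*e126 + 6*e246 + 18/5*e456 + 54/5*e1234


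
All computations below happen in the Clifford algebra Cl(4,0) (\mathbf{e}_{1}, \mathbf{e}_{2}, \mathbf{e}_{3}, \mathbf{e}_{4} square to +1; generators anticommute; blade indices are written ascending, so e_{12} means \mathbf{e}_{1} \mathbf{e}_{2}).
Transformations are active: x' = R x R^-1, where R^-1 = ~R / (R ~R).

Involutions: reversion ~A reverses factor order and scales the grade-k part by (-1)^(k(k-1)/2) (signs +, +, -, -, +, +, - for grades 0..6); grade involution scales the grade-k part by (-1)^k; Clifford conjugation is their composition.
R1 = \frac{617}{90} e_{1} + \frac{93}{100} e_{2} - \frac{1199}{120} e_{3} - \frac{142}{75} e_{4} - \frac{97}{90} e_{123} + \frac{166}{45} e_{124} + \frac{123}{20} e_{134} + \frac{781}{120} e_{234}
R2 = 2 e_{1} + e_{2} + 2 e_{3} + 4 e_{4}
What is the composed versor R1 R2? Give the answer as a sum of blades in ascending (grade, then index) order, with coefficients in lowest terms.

Distribute over the terms of R2 (each basis-blade product reordered to ascending indices, repeated generators contracted through their squares):
R1 (2 e_{1}) = \frac{617}{45} - \frac{93}{50} e_{12} + \frac{1199}{60} e_{13} + \frac{284}{75} e_{14} - \frac{97}{45} e_{23} + \frac{332}{45} e_{24} + \frac{123}{10} e_{34} - \frac{781}{60} e_{1234}
R1 (e_{2}) = \frac{93}{100} + \frac{617}{90} e_{12} + \frac{97}{90} e_{13} - \frac{166}{45} e_{14} + \frac{1199}{120} e_{23} + \frac{142}{75} e_{24} + \frac{781}{120} e_{34} + \frac{123}{20} e_{1234}
R1 (2 e_{3}) = -\frac{1199}{60} - \frac{97}{45} e_{12} + \frac{617}{45} e_{13} - \frac{123}{10} e_{14} + \frac{93}{50} e_{23} - \frac{781}{60} e_{24} + \frac{284}{75} e_{34} - \frac{332}{45} e_{1234}
R1 (4 e_{4}) = -\frac{568}{75} + \frac{664}{45} e_{12} + \frac{123}{5} e_{13} + \frac{1234}{45} e_{14} + \frac{781}{30} e_{23} + \frac{93}{25} e_{24} - \frac{1199}{30} e_{34} - \frac{194}{45} e_{1234}
Summing the partial products and collecting blades:
Answer: -\frac{2906}{225} + \frac{3959}{225} e_{12} + \frac{10687}{180} e_{13} + \frac{761}{50} e_{14} + \frac{64313}{1800} e_{23} - \frac{23}{900} e_{24} - \frac{10423}{600} e_{34} - \frac{167}{9} e_{1234}


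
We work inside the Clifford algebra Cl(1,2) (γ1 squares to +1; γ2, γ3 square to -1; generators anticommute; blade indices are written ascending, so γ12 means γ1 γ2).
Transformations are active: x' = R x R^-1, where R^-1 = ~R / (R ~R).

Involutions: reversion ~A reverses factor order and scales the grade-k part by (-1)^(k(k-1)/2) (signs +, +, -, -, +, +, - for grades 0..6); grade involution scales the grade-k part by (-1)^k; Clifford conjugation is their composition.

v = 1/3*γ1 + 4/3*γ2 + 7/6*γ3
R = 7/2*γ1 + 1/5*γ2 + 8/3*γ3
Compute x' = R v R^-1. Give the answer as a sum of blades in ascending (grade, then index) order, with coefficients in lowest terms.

~R = 7/2*γ1 + 1/5*γ2 + 8/3*γ3, and R ~R = 4589/900, so R^-1 = ~R / (4589/900).
R v = -199/90 + 23/5*γ12 + 115/36*γ13 - 299/90*γ23
Answer: -46379/13767*γ1 - 20744/13767*γ2 - 95803/27534*γ3


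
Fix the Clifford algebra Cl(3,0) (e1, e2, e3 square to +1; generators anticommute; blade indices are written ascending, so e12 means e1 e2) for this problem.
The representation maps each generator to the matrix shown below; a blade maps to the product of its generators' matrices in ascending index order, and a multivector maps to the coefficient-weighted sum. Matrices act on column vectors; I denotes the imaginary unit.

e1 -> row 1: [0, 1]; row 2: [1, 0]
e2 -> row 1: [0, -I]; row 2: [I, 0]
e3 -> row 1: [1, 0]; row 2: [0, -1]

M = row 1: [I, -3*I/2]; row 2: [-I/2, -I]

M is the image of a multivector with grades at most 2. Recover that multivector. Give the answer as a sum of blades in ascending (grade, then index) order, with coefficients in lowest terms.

Method: 1, rho(e1), rho(e2), rho(e3) form a trace-orthogonal basis of the 2x2 complex matrices (tr(X Y) = 2 if X = Y, else 0), so M = m0*1 + m1*rho(e1) + m2*rho(e2) + m3*rho(e3) with m0 = tr(M)/2 = 0, m1 = tr(M rho(e1))/2 = -I, m2 = tr(M rho(e2))/2 = 1/2, m3 = tr(M rho(e3))/2 = I.
Multiplying table entries, the bivector images are rho(e12) = I*rho(e3), rho(e13) = -I*rho(e2), rho(e23) = I*rho(e1); with real blade coefficients the real parts of m0..m3 are the coefficients of 1, e1, e2, e3 and the imaginary parts give the bivectors (e23: Im m1, e13: -Im m2, e12: Im m3).
Answer: 1/2*e2 + e12 - e23


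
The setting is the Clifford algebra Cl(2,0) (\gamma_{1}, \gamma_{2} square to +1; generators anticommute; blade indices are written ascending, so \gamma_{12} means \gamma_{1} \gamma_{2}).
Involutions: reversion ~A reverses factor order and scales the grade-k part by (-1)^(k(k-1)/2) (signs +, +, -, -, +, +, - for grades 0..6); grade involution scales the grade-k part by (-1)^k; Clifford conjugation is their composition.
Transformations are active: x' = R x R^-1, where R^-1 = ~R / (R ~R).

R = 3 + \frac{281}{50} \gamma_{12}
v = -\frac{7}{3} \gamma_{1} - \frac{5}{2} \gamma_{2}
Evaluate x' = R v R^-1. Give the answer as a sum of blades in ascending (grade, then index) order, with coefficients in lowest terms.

~R = 3 - \frac{281}{50} \gamma_{12}, and R ~R = \frac{101461}{2500}, so R^-1 = ~R / (\frac{101461}{2500}).
R v = -\frac{421}{20} \gamma_{1} + \frac{421}{75} \gamma_{2}
Answer: -\frac{563}{723} \gamma_{1} + \frac{1605}{482} \gamma_{2}


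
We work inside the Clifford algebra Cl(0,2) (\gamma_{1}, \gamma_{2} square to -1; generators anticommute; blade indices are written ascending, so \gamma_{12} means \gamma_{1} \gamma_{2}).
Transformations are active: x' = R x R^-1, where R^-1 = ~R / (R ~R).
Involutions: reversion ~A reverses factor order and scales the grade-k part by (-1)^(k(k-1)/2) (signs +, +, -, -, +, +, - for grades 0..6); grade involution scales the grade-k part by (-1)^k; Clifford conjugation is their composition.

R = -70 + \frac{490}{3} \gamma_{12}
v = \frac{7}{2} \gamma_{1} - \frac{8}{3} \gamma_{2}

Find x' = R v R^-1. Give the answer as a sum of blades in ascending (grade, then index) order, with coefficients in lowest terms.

~R = -70 - \frac{490}{3} \gamma_{12}, and R ~R = \frac{284200}{9}, so R^-1 = ~R / (\frac{284200}{9}).
R v = \frac{1715}{9} \gamma_{1} + \frac{2275}{3} \gamma_{2}
Answer: -\frac{126}{29} \gamma_{1} - \frac{121}{174} \gamma_{2}


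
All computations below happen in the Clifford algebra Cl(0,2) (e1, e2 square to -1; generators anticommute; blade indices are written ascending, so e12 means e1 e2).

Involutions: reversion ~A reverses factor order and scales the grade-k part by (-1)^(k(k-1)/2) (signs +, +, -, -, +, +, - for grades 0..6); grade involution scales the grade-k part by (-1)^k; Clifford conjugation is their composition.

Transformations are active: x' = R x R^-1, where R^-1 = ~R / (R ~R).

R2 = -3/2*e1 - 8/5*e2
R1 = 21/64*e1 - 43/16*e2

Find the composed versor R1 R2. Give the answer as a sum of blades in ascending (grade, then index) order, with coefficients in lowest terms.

Distribute over the terms of R1 (each basis-blade product reordered to ascending indices, repeated generators contracted through their squares):
(21/64*e1) R2 = 63/128 - 21/40*e12
(-43/16*e2) R2 = -43/10 - 129/32*e12
Summing the partial products and collecting blades:
Answer: -2437/640 - 729/160*e12


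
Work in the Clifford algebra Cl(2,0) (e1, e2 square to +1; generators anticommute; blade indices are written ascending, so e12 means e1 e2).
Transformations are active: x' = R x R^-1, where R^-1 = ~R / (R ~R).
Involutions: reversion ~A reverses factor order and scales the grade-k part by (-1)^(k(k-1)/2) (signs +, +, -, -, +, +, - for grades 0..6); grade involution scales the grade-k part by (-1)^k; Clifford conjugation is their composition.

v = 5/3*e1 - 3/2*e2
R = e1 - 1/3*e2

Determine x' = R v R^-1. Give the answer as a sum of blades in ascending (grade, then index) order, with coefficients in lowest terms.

~R = e1 - 1/3*e2, and R ~R = 10/9, so R^-1 = ~R / (10/9).
R v = 13/6 - 17/18*e12
Answer: 67/30*e1 + 1/5*e2


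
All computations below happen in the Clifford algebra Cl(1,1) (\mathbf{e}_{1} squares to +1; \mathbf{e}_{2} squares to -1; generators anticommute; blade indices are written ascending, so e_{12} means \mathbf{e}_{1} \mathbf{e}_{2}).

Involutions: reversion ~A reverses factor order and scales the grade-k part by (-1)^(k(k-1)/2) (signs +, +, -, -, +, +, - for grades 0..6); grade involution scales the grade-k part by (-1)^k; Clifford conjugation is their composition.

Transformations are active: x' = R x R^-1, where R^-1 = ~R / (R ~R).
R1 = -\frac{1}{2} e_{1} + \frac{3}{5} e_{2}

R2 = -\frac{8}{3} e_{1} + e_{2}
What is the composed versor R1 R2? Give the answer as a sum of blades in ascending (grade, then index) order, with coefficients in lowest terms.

Distribute over the terms of R1 (each basis-blade product reordered to ascending indices, repeated generators contracted through their squares):
(-\frac{1}{2} e_{1}) R2 = \frac{4}{3} - \frac{1}{2} e_{12}
(\frac{3}{5} e_{2}) R2 = -\frac{3}{5} + \frac{8}{5} e_{12}
Summing the partial products and collecting blades:
Answer: \frac{11}{15} + \frac{11}{10} e_{12}


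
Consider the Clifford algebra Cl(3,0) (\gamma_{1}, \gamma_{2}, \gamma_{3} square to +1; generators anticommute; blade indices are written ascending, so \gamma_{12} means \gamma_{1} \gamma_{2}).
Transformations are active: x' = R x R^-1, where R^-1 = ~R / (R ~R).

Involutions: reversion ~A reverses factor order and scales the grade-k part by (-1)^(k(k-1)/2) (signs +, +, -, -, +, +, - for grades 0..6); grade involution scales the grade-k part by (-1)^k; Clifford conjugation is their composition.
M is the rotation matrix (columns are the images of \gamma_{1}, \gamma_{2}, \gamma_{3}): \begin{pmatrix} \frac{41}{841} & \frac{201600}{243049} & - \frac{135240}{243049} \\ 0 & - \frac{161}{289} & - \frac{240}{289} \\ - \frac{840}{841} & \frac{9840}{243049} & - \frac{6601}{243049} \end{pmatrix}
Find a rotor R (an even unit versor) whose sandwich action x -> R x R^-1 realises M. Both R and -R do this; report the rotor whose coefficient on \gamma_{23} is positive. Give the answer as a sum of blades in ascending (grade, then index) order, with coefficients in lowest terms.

Method: write R = a + b12*\gamma_{12} + b13*\gamma_{13} + b23*\gamma_{23} with a^2 + b12^2 + b13^2 + b23^2 = 1 (so R^-1 = ~R). Expanding the columns R e_j ~R gives tr M = 4a^2 - 1 and, from the antisymmetric part, M21 - M12 = -4a*b12, M13 - M31 = 4a*b13, M32 - M23 = -4a*b23.
Here tr M = -\frac{130153}{243049}, so a^2 = (1 + tr M)/4 = \frac{28224}{243049} and a = ±\frac{168}{493}. Taking a = \frac{168}{493}: M21 - M12 = -\frac{201600}{243049}, M13 - M31 = \frac{107520}{243049}, M32 - M23 = \frac{211680}{243049}, giving b12 = \frac{300}{493}, b13 = \frac{160}{493}, b23 = -\frac{315}{493}, i.e. R = \frac{168}{493} + \frac{300}{493} \gamma_{12} + \frac{160}{493} \gamma_{13} - \frac{315}{493} \gamma_{23}.
Its \gamma_{23} coefficient is negative, so report the other preimage -R.
Answer: -\frac{168}{493} - \frac{300}{493} \gamma_{12} - \frac{160}{493} \gamma_{13} + \frac{315}{493} \gamma_{23}. Key observation: the double cover Spin(3) -> SO(3) sends R and -R to the same matrix (trace -\frac{130153}{243049} here), so the stated sign of the \gamma_{23} coefficient is what selects one sheet.


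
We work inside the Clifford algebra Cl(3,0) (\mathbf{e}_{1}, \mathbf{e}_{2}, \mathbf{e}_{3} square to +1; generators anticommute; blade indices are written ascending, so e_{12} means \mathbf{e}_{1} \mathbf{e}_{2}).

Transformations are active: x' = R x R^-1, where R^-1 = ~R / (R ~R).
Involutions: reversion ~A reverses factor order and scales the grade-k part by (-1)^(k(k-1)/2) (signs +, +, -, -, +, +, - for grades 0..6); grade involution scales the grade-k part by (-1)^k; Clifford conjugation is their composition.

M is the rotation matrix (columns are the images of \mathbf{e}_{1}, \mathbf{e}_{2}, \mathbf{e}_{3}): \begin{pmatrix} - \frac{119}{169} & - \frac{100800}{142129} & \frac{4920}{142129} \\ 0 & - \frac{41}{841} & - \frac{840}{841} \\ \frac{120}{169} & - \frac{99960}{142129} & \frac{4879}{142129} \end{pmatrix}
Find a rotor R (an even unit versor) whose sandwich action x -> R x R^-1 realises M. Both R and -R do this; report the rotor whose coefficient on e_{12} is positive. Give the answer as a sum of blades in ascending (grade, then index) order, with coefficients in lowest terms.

Method: write R = a + b12*e_{12} + b13*e_{13} + b23*e_{23} with a^2 + b12^2 + b13^2 + b23^2 = 1 (so R^-1 = ~R). Expanding the columns R e_j ~R gives tr M = 4a^2 - 1 and, from the antisymmetric part, M21 - M12 = -4a*b12, M13 - M31 = 4a*b13, M32 - M23 = -4a*b23.
Here tr M = -\frac{102129}{142129}, so a^2 = (1 + tr M)/4 = \frac{10000}{142129} and a = ±\frac{100}{377}. Taking a = \frac{100}{377}: M21 - M12 = \frac{100800}{142129}, M13 - M31 = -\frac{96000}{142129}, M32 - M23 = \frac{42000}{142129}, giving b12 = -\frac{252}{377}, b13 = -\frac{240}{377}, b23 = -\frac{105}{377}, i.e. R = \frac{100}{377} - \frac{252}{377} e_{12} - \frac{240}{377} e_{13} - \frac{105}{377} e_{23}.
Its e_{12} coefficient is negative, so report the other preimage -R.
Answer: -\frac{100}{377} + \frac{252}{377} e_{12} + \frac{240}{377} e_{13} + \frac{105}{377} e_{23}. Sheet selection: the two-to-one cover makes ±R indistinguishable at the matrix level (trace -\frac{102129}{142129}), so uniqueness comes from the required sign on e_{12}.


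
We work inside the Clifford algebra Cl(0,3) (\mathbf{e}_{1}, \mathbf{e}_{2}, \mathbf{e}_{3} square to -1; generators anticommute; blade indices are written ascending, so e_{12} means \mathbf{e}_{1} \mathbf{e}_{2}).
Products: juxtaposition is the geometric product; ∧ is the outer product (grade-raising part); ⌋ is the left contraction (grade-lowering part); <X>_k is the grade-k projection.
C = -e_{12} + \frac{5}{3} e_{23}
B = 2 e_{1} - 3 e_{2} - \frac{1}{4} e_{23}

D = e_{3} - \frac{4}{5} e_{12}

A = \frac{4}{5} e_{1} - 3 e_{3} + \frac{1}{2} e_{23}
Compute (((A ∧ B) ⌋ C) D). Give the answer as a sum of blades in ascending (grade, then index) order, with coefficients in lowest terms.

step 1: -\frac{12}{5} e_{12} + 6 e_{13} - 9 e_{23} + \frac{4}{5} e_{123}
step 2: \frac{63}{5}
step 3: \frac{63}{5} e_{3} - \frac{252}{25} e_{12}
Answer: \frac{63}{5} e_{3} - \frac{252}{25} e_{12}


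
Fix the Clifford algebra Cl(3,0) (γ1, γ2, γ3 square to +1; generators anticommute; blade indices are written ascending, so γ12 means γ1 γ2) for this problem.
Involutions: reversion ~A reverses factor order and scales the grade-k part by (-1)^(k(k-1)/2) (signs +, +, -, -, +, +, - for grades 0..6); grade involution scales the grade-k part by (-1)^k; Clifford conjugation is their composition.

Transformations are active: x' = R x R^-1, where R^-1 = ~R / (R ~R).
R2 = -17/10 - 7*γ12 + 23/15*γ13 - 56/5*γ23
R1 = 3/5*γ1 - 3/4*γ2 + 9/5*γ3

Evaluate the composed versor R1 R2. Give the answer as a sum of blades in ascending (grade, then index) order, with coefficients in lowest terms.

Distribute over the terms of R1 (each basis-blade product reordered to ascending indices, repeated generators contracted through their squares):
(3/5*γ1) R2 = -51/50*γ1 - 21/5*γ2 + 23/25*γ3 - 168/25*γ123
(-3/4*γ2) R2 = -21/4*γ1 + 51/40*γ2 + 42/5*γ3 + 23/20*γ123
(9/5*γ3) R2 = -69/25*γ1 + 504/25*γ2 - 153/50*γ3 - 63/5*γ123
Summing the partial products and collecting blades:
Answer: -903/100*γ1 + 3447/200*γ2 + 313/50*γ3 - 1817/100*γ123


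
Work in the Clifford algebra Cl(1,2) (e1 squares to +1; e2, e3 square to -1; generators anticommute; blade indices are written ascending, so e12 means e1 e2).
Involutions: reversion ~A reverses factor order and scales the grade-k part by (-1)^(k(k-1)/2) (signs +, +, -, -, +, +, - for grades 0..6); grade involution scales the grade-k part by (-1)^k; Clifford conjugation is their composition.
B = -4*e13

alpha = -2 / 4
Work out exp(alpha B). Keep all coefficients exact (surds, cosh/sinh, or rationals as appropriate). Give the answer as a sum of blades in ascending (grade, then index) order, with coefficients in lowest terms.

B^2 = (-4)^2*(e13)^2 = 16*(+1) = 16 (a basis 2-blade squares to minus the product of its generators' squares).
B^2 = 16 — hyperbolic case — the even/odd split gives cosh and sinh: l = 4, alpha*l = -2, so exp(alpha B) = cosh(-2) + (sinh(-2)/4)*B = cosh(2) + (-sinh(2)/4)*B.
Answer: cosh(2) + sinh(2)*e13
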